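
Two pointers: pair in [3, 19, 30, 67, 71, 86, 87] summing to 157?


lo=0(3)+hi=6(87)=90
lo=1(19)+hi=6(87)=106
lo=2(30)+hi=6(87)=117
lo=3(67)+hi=6(87)=154
lo=4(71)+hi=6(87)=158
lo=4(71)+hi=5(86)=157

Yes: 71+86=157


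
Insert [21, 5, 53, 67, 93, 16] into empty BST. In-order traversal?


Insert 21: root
Insert 5: L from 21
Insert 53: R from 21
Insert 67: R from 21 -> R from 53
Insert 93: R from 21 -> R from 53 -> R from 67
Insert 16: L from 21 -> R from 5

In-order: [5, 16, 21, 53, 67, 93]


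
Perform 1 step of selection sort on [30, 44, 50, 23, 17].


Initial: [30, 44, 50, 23, 17]
Step 1: min=17 at 4
  Swap: [17, 44, 50, 23, 30]

After 1 step: [17, 44, 50, 23, 30]


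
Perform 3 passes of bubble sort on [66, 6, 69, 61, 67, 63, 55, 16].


Initial: [66, 6, 69, 61, 67, 63, 55, 16]
Pass 1: [6, 66, 61, 67, 63, 55, 16, 69] (6 swaps)
Pass 2: [6, 61, 66, 63, 55, 16, 67, 69] (4 swaps)
Pass 3: [6, 61, 63, 55, 16, 66, 67, 69] (3 swaps)

After 3 passes: [6, 61, 63, 55, 16, 66, 67, 69]


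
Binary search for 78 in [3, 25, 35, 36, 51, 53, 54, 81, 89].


Step 1: lo=0, hi=8, mid=4, val=51
Step 2: lo=5, hi=8, mid=6, val=54
Step 3: lo=7, hi=8, mid=7, val=81

Not found


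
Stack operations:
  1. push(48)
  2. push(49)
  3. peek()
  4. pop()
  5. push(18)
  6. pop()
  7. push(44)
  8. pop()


push(48) -> [48]
push(49) -> [48, 49]
peek()->49
pop()->49, [48]
push(18) -> [48, 18]
pop()->18, [48]
push(44) -> [48, 44]
pop()->44, [48]

Final stack: [48]


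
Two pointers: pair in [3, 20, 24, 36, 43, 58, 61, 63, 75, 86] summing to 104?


lo=0(3)+hi=9(86)=89
lo=1(20)+hi=9(86)=106
lo=1(20)+hi=8(75)=95
lo=2(24)+hi=8(75)=99
lo=3(36)+hi=8(75)=111
lo=3(36)+hi=7(63)=99
lo=4(43)+hi=7(63)=106
lo=4(43)+hi=6(61)=104

Yes: 43+61=104


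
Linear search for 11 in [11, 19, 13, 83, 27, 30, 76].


i=0: 11==11 found!

Found at 0, 1 comps


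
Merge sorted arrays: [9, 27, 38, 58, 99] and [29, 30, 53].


Take 9 from A
Take 27 from A
Take 29 from B
Take 30 from B
Take 38 from A
Take 53 from B

Merged: [9, 27, 29, 30, 38, 53, 58, 99]


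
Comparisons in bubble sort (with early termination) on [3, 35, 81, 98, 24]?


Algorithm: bubble sort (with early termination)
Input: [3, 35, 81, 98, 24]
Sorted: [3, 24, 35, 81, 98]

10


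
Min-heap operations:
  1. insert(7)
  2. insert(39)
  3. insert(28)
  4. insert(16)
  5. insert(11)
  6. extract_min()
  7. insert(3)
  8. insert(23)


insert(7) -> [7]
insert(39) -> [7, 39]
insert(28) -> [7, 39, 28]
insert(16) -> [7, 16, 28, 39]
insert(11) -> [7, 11, 28, 39, 16]
extract_min()->7, [11, 16, 28, 39]
insert(3) -> [3, 11, 28, 39, 16]
insert(23) -> [3, 11, 23, 39, 16, 28]

Final heap: [3, 11, 23, 39, 16, 28]


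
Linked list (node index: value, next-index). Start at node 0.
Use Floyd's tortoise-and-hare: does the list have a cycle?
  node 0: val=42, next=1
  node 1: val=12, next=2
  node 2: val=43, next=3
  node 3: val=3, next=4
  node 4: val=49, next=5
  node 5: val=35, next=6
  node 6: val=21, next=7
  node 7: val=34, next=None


Floyd's tortoise (slow, +1) and hare (fast, +2):
  init: slow=0, fast=0
  step 1: slow=1, fast=2
  step 2: slow=2, fast=4
  step 3: slow=3, fast=6
  step 4: fast 6->7->None, no cycle

Cycle: no


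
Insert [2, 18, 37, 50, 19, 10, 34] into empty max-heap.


Insert 2: [2]
Insert 18: [18, 2]
Insert 37: [37, 2, 18]
Insert 50: [50, 37, 18, 2]
Insert 19: [50, 37, 18, 2, 19]
Insert 10: [50, 37, 18, 2, 19, 10]
Insert 34: [50, 37, 34, 2, 19, 10, 18]

Final heap: [50, 37, 34, 2, 19, 10, 18]


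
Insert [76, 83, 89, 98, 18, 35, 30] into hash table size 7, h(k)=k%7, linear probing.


Insert 76: h=6 -> slot 6
Insert 83: h=6, 1 probes -> slot 0
Insert 89: h=5 -> slot 5
Insert 98: h=0, 1 probes -> slot 1
Insert 18: h=4 -> slot 4
Insert 35: h=0, 2 probes -> slot 2
Insert 30: h=2, 1 probes -> slot 3

Table: [83, 98, 35, 30, 18, 89, 76]


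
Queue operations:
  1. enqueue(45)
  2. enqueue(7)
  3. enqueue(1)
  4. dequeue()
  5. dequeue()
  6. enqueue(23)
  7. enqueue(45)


enqueue(45) -> [45]
enqueue(7) -> [45, 7]
enqueue(1) -> [45, 7, 1]
dequeue()->45, [7, 1]
dequeue()->7, [1]
enqueue(23) -> [1, 23]
enqueue(45) -> [1, 23, 45]

Final queue: [1, 23, 45]


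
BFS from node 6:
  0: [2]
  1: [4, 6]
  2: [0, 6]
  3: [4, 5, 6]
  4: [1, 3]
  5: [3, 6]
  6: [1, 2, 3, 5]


Visit 6, enqueue [1, 2, 3, 5]
Visit 1, enqueue [4]
Visit 2, enqueue [0]
Visit 3, enqueue []
Visit 5, enqueue []
Visit 4, enqueue []
Visit 0, enqueue []

BFS order: [6, 1, 2, 3, 5, 4, 0]


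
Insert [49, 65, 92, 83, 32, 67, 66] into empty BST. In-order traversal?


Insert 49: root
Insert 65: R from 49
Insert 92: R from 49 -> R from 65
Insert 83: R from 49 -> R from 65 -> L from 92
Insert 32: L from 49
Insert 67: R from 49 -> R from 65 -> L from 92 -> L from 83
Insert 66: R from 49 -> R from 65 -> L from 92 -> L from 83 -> L from 67

In-order: [32, 49, 65, 66, 67, 83, 92]


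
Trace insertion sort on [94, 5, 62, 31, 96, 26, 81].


Initial: [94, 5, 62, 31, 96, 26, 81]
Insert 5: [5, 94, 62, 31, 96, 26, 81]
Insert 62: [5, 62, 94, 31, 96, 26, 81]
Insert 31: [5, 31, 62, 94, 96, 26, 81]
Insert 96: [5, 31, 62, 94, 96, 26, 81]
Insert 26: [5, 26, 31, 62, 94, 96, 81]
Insert 81: [5, 26, 31, 62, 81, 94, 96]

Sorted: [5, 26, 31, 62, 81, 94, 96]


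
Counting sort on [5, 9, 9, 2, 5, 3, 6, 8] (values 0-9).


Input: [5, 9, 9, 2, 5, 3, 6, 8]
Counts: [0, 0, 1, 1, 0, 2, 1, 0, 1, 2]

Sorted: [2, 3, 5, 5, 6, 8, 9, 9]


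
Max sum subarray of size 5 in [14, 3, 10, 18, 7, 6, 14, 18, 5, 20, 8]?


[0:5]: 52
[1:6]: 44
[2:7]: 55
[3:8]: 63
[4:9]: 50
[5:10]: 63
[6:11]: 65

Max: 65 at [6:11]


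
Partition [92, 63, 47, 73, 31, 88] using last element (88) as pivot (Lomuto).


Pivot: 88
  63 <= 88: swap -> [63, 92, 47, 73, 31, 88]
  47 <= 88: swap -> [63, 47, 92, 73, 31, 88]
  73 <= 88: swap -> [63, 47, 73, 92, 31, 88]
  31 <= 88: swap -> [63, 47, 73, 31, 92, 88]
Place pivot at 4: [63, 47, 73, 31, 88, 92]

Partitioned: [63, 47, 73, 31, 88, 92]


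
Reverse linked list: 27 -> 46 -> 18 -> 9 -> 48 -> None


Step 1: curr=27, set curr.next=prev(None) | reversed so far: 27
Step 2: curr=46, set curr.next=prev(27) | reversed so far: 46 -> 27
Step 3: curr=18, set curr.next=prev(46) | reversed so far: 18 -> 46 -> 27
Step 4: curr=9, set curr.next=prev(18) | reversed so far: 9 -> 18 -> 46 -> 27
Step 5: curr=48, set curr.next=prev(9) | reversed so far: 48 -> 9 -> 18 -> 46 -> 27

48 -> 9 -> 18 -> 46 -> 27 -> None


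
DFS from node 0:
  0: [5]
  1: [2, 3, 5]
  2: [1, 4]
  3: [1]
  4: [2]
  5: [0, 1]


Visit 0, push [5]
Visit 5, push [1]
Visit 1, push [3, 2]
Visit 2, push [4]
Visit 4, push []
Visit 3, push []

DFS order: [0, 5, 1, 2, 4, 3]


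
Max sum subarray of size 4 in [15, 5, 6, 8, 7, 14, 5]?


[0:4]: 34
[1:5]: 26
[2:6]: 35
[3:7]: 34

Max: 35 at [2:6]


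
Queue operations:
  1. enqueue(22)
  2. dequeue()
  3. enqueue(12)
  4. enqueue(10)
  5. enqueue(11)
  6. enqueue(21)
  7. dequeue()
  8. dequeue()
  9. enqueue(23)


enqueue(22) -> [22]
dequeue()->22, []
enqueue(12) -> [12]
enqueue(10) -> [12, 10]
enqueue(11) -> [12, 10, 11]
enqueue(21) -> [12, 10, 11, 21]
dequeue()->12, [10, 11, 21]
dequeue()->10, [11, 21]
enqueue(23) -> [11, 21, 23]

Final queue: [11, 21, 23]


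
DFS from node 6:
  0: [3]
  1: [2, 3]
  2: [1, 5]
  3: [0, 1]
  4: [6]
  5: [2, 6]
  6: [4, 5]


Visit 6, push [5, 4]
Visit 4, push []
Visit 5, push [2]
Visit 2, push [1]
Visit 1, push [3]
Visit 3, push [0]
Visit 0, push []

DFS order: [6, 4, 5, 2, 1, 3, 0]


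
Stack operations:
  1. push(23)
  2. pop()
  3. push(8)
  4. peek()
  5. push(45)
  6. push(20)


push(23) -> [23]
pop()->23, []
push(8) -> [8]
peek()->8
push(45) -> [8, 45]
push(20) -> [8, 45, 20]

Final stack: [8, 45, 20]


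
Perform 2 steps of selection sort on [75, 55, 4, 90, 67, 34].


Initial: [75, 55, 4, 90, 67, 34]
Step 1: min=4 at 2
  Swap: [4, 55, 75, 90, 67, 34]
Step 2: min=34 at 5
  Swap: [4, 34, 75, 90, 67, 55]

After 2 steps: [4, 34, 75, 90, 67, 55]


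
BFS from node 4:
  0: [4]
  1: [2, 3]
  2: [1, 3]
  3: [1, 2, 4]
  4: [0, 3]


Visit 4, enqueue [0, 3]
Visit 0, enqueue []
Visit 3, enqueue [1, 2]
Visit 1, enqueue []
Visit 2, enqueue []

BFS order: [4, 0, 3, 1, 2]


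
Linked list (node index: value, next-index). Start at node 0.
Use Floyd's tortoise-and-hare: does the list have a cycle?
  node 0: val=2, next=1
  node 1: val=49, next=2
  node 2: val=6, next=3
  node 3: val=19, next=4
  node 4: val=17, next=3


Floyd's tortoise (slow, +1) and hare (fast, +2):
  init: slow=0, fast=0
  step 1: slow=1, fast=2
  step 2: slow=2, fast=4
  step 3: slow=3, fast=4
  step 4: slow=4, fast=4
  slow == fast at node 4: cycle detected

Cycle: yes


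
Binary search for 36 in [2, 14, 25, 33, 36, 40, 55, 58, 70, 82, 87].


Step 1: lo=0, hi=10, mid=5, val=40
Step 2: lo=0, hi=4, mid=2, val=25
Step 3: lo=3, hi=4, mid=3, val=33
Step 4: lo=4, hi=4, mid=4, val=36

Found at index 4


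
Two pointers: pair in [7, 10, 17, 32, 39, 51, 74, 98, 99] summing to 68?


lo=0(7)+hi=8(99)=106
lo=0(7)+hi=7(98)=105
lo=0(7)+hi=6(74)=81
lo=0(7)+hi=5(51)=58
lo=1(10)+hi=5(51)=61
lo=2(17)+hi=5(51)=68

Yes: 17+51=68


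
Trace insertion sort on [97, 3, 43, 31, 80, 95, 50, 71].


Initial: [97, 3, 43, 31, 80, 95, 50, 71]
Insert 3: [3, 97, 43, 31, 80, 95, 50, 71]
Insert 43: [3, 43, 97, 31, 80, 95, 50, 71]
Insert 31: [3, 31, 43, 97, 80, 95, 50, 71]
Insert 80: [3, 31, 43, 80, 97, 95, 50, 71]
Insert 95: [3, 31, 43, 80, 95, 97, 50, 71]
Insert 50: [3, 31, 43, 50, 80, 95, 97, 71]
Insert 71: [3, 31, 43, 50, 71, 80, 95, 97]

Sorted: [3, 31, 43, 50, 71, 80, 95, 97]


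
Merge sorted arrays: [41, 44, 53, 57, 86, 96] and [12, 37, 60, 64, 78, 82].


Take 12 from B
Take 37 from B
Take 41 from A
Take 44 from A
Take 53 from A
Take 57 from A
Take 60 from B
Take 64 from B
Take 78 from B
Take 82 from B

Merged: [12, 37, 41, 44, 53, 57, 60, 64, 78, 82, 86, 96]


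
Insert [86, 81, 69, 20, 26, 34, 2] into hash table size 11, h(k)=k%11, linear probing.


Insert 86: h=9 -> slot 9
Insert 81: h=4 -> slot 4
Insert 69: h=3 -> slot 3
Insert 20: h=9, 1 probes -> slot 10
Insert 26: h=4, 1 probes -> slot 5
Insert 34: h=1 -> slot 1
Insert 2: h=2 -> slot 2

Table: [None, 34, 2, 69, 81, 26, None, None, None, 86, 20]


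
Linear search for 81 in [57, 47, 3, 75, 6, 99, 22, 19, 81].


i=0: 57!=81
i=1: 47!=81
i=2: 3!=81
i=3: 75!=81
i=4: 6!=81
i=5: 99!=81
i=6: 22!=81
i=7: 19!=81
i=8: 81==81 found!

Found at 8, 9 comps


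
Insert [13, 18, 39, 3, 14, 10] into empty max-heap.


Insert 13: [13]
Insert 18: [18, 13]
Insert 39: [39, 13, 18]
Insert 3: [39, 13, 18, 3]
Insert 14: [39, 14, 18, 3, 13]
Insert 10: [39, 14, 18, 3, 13, 10]

Final heap: [39, 14, 18, 3, 13, 10]


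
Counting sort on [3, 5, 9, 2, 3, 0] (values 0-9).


Input: [3, 5, 9, 2, 3, 0]
Counts: [1, 0, 1, 2, 0, 1, 0, 0, 0, 1]

Sorted: [0, 2, 3, 3, 5, 9]


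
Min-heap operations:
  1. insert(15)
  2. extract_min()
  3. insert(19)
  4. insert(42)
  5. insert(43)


insert(15) -> [15]
extract_min()->15, []
insert(19) -> [19]
insert(42) -> [19, 42]
insert(43) -> [19, 42, 43]

Final heap: [19, 42, 43]


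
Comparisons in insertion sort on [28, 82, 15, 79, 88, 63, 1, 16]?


Algorithm: insertion sort
Input: [28, 82, 15, 79, 88, 63, 1, 16]
Sorted: [1, 15, 16, 28, 63, 79, 82, 88]

22


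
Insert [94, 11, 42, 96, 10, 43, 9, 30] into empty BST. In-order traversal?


Insert 94: root
Insert 11: L from 94
Insert 42: L from 94 -> R from 11
Insert 96: R from 94
Insert 10: L from 94 -> L from 11
Insert 43: L from 94 -> R from 11 -> R from 42
Insert 9: L from 94 -> L from 11 -> L from 10
Insert 30: L from 94 -> R from 11 -> L from 42

In-order: [9, 10, 11, 30, 42, 43, 94, 96]


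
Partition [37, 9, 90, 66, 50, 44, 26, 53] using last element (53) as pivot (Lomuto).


Pivot: 53
  37 <= 53: advance i (no swap)
  9 <= 53: advance i (no swap)
  50 <= 53: swap -> [37, 9, 50, 66, 90, 44, 26, 53]
  44 <= 53: swap -> [37, 9, 50, 44, 90, 66, 26, 53]
  26 <= 53: swap -> [37, 9, 50, 44, 26, 66, 90, 53]
Place pivot at 5: [37, 9, 50, 44, 26, 53, 90, 66]

Partitioned: [37, 9, 50, 44, 26, 53, 90, 66]


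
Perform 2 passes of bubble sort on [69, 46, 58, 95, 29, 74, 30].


Initial: [69, 46, 58, 95, 29, 74, 30]
Pass 1: [46, 58, 69, 29, 74, 30, 95] (5 swaps)
Pass 2: [46, 58, 29, 69, 30, 74, 95] (2 swaps)

After 2 passes: [46, 58, 29, 69, 30, 74, 95]


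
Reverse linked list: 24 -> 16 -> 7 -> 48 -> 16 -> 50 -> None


Step 1: curr=24, set curr.next=prev(None) | reversed so far: 24
Step 2: curr=16, set curr.next=prev(24) | reversed so far: 16 -> 24
Step 3: curr=7, set curr.next=prev(16) | reversed so far: 7 -> 16 -> 24
Step 4: curr=48, set curr.next=prev(7) | reversed so far: 48 -> 7 -> 16 -> 24
Step 5: curr=16, set curr.next=prev(48) | reversed so far: 16 -> 48 -> 7 -> 16 -> 24
Step 6: curr=50, set curr.next=prev(16) | reversed so far: 50 -> 16 -> 48 -> 7 -> 16 -> 24

50 -> 16 -> 48 -> 7 -> 16 -> 24 -> None


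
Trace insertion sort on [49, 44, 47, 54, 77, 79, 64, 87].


Initial: [49, 44, 47, 54, 77, 79, 64, 87]
Insert 44: [44, 49, 47, 54, 77, 79, 64, 87]
Insert 47: [44, 47, 49, 54, 77, 79, 64, 87]
Insert 54: [44, 47, 49, 54, 77, 79, 64, 87]
Insert 77: [44, 47, 49, 54, 77, 79, 64, 87]
Insert 79: [44, 47, 49, 54, 77, 79, 64, 87]
Insert 64: [44, 47, 49, 54, 64, 77, 79, 87]
Insert 87: [44, 47, 49, 54, 64, 77, 79, 87]

Sorted: [44, 47, 49, 54, 64, 77, 79, 87]


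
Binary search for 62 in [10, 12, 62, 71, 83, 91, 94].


Step 1: lo=0, hi=6, mid=3, val=71
Step 2: lo=0, hi=2, mid=1, val=12
Step 3: lo=2, hi=2, mid=2, val=62

Found at index 2


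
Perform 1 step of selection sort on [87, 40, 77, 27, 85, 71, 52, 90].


Initial: [87, 40, 77, 27, 85, 71, 52, 90]
Step 1: min=27 at 3
  Swap: [27, 40, 77, 87, 85, 71, 52, 90]

After 1 step: [27, 40, 77, 87, 85, 71, 52, 90]


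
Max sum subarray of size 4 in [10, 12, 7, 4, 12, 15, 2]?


[0:4]: 33
[1:5]: 35
[2:6]: 38
[3:7]: 33

Max: 38 at [2:6]


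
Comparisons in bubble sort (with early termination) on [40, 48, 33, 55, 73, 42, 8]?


Algorithm: bubble sort (with early termination)
Input: [40, 48, 33, 55, 73, 42, 8]
Sorted: [8, 33, 40, 42, 48, 55, 73]

21


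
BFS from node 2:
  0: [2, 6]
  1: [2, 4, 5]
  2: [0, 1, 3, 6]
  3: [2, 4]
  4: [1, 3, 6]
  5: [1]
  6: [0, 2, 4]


Visit 2, enqueue [0, 1, 3, 6]
Visit 0, enqueue []
Visit 1, enqueue [4, 5]
Visit 3, enqueue []
Visit 6, enqueue []
Visit 4, enqueue []
Visit 5, enqueue []

BFS order: [2, 0, 1, 3, 6, 4, 5]


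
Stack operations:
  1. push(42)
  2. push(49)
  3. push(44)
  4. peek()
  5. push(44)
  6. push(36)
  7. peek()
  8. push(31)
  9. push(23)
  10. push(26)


push(42) -> [42]
push(49) -> [42, 49]
push(44) -> [42, 49, 44]
peek()->44
push(44) -> [42, 49, 44, 44]
push(36) -> [42, 49, 44, 44, 36]
peek()->36
push(31) -> [42, 49, 44, 44, 36, 31]
push(23) -> [42, 49, 44, 44, 36, 31, 23]
push(26) -> [42, 49, 44, 44, 36, 31, 23, 26]

Final stack: [42, 49, 44, 44, 36, 31, 23, 26]


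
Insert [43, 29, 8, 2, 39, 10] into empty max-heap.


Insert 43: [43]
Insert 29: [43, 29]
Insert 8: [43, 29, 8]
Insert 2: [43, 29, 8, 2]
Insert 39: [43, 39, 8, 2, 29]
Insert 10: [43, 39, 10, 2, 29, 8]

Final heap: [43, 39, 10, 2, 29, 8]


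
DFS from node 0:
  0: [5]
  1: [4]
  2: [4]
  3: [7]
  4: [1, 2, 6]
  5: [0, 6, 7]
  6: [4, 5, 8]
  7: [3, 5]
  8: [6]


Visit 0, push [5]
Visit 5, push [7, 6]
Visit 6, push [8, 4]
Visit 4, push [2, 1]
Visit 1, push []
Visit 2, push []
Visit 8, push []
Visit 7, push [3]
Visit 3, push []

DFS order: [0, 5, 6, 4, 1, 2, 8, 7, 3]


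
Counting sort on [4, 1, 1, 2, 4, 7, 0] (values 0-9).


Input: [4, 1, 1, 2, 4, 7, 0]
Counts: [1, 2, 1, 0, 2, 0, 0, 1, 0, 0]

Sorted: [0, 1, 1, 2, 4, 4, 7]


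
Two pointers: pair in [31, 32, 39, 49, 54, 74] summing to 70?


lo=0(31)+hi=5(74)=105
lo=0(31)+hi=4(54)=85
lo=0(31)+hi=3(49)=80
lo=0(31)+hi=2(39)=70

Yes: 31+39=70


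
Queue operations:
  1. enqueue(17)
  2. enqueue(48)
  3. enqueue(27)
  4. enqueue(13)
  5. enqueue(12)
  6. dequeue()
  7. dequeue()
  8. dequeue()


enqueue(17) -> [17]
enqueue(48) -> [17, 48]
enqueue(27) -> [17, 48, 27]
enqueue(13) -> [17, 48, 27, 13]
enqueue(12) -> [17, 48, 27, 13, 12]
dequeue()->17, [48, 27, 13, 12]
dequeue()->48, [27, 13, 12]
dequeue()->27, [13, 12]

Final queue: [13, 12]


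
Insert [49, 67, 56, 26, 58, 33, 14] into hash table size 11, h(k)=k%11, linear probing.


Insert 49: h=5 -> slot 5
Insert 67: h=1 -> slot 1
Insert 56: h=1, 1 probes -> slot 2
Insert 26: h=4 -> slot 4
Insert 58: h=3 -> slot 3
Insert 33: h=0 -> slot 0
Insert 14: h=3, 3 probes -> slot 6

Table: [33, 67, 56, 58, 26, 49, 14, None, None, None, None]


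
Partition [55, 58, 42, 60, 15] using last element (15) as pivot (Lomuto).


Pivot: 15
Place pivot at 0: [15, 58, 42, 60, 55]

Partitioned: [15, 58, 42, 60, 55]


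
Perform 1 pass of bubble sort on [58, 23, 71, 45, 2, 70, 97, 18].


Initial: [58, 23, 71, 45, 2, 70, 97, 18]
Pass 1: [23, 58, 45, 2, 70, 71, 18, 97] (5 swaps)

After 1 pass: [23, 58, 45, 2, 70, 71, 18, 97]


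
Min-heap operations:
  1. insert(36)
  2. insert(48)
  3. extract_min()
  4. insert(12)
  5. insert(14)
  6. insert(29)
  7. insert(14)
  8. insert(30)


insert(36) -> [36]
insert(48) -> [36, 48]
extract_min()->36, [48]
insert(12) -> [12, 48]
insert(14) -> [12, 48, 14]
insert(29) -> [12, 29, 14, 48]
insert(14) -> [12, 14, 14, 48, 29]
insert(30) -> [12, 14, 14, 48, 29, 30]

Final heap: [12, 14, 14, 48, 29, 30]


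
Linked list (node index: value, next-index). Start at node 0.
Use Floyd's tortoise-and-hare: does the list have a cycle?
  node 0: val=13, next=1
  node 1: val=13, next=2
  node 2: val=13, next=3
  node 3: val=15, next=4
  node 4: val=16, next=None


Floyd's tortoise (slow, +1) and hare (fast, +2):
  init: slow=0, fast=0
  step 1: slow=1, fast=2
  step 2: slow=2, fast=4
  step 3: fast -> None, no cycle

Cycle: no


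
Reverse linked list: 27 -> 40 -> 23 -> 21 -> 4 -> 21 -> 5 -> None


Step 1: curr=27, set curr.next=prev(None) | reversed so far: 27
Step 2: curr=40, set curr.next=prev(27) | reversed so far: 40 -> 27
Step 3: curr=23, set curr.next=prev(40) | reversed so far: 23 -> 40 -> 27
Step 4: curr=21, set curr.next=prev(23) | reversed so far: 21 -> 23 -> 40 -> 27
Step 5: curr=4, set curr.next=prev(21) | reversed so far: 4 -> 21 -> 23 -> 40 -> 27
Step 6: curr=21, set curr.next=prev(4) | reversed so far: 21 -> 4 -> 21 -> 23 -> 40 -> 27
Step 7: curr=5, set curr.next=prev(21) | reversed so far: 5 -> 21 -> 4 -> 21 -> 23 -> 40 -> 27

5 -> 21 -> 4 -> 21 -> 23 -> 40 -> 27 -> None


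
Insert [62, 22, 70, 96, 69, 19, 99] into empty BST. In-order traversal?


Insert 62: root
Insert 22: L from 62
Insert 70: R from 62
Insert 96: R from 62 -> R from 70
Insert 69: R from 62 -> L from 70
Insert 19: L from 62 -> L from 22
Insert 99: R from 62 -> R from 70 -> R from 96

In-order: [19, 22, 62, 69, 70, 96, 99]


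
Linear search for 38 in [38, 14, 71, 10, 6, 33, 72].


i=0: 38==38 found!

Found at 0, 1 comps


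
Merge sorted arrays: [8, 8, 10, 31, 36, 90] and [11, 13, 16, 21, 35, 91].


Take 8 from A
Take 8 from A
Take 10 from A
Take 11 from B
Take 13 from B
Take 16 from B
Take 21 from B
Take 31 from A
Take 35 from B
Take 36 from A
Take 90 from A

Merged: [8, 8, 10, 11, 13, 16, 21, 31, 35, 36, 90, 91]


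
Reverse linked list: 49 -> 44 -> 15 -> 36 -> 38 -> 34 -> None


Step 1: curr=49, set curr.next=prev(None) | reversed so far: 49
Step 2: curr=44, set curr.next=prev(49) | reversed so far: 44 -> 49
Step 3: curr=15, set curr.next=prev(44) | reversed so far: 15 -> 44 -> 49
Step 4: curr=36, set curr.next=prev(15) | reversed so far: 36 -> 15 -> 44 -> 49
Step 5: curr=38, set curr.next=prev(36) | reversed so far: 38 -> 36 -> 15 -> 44 -> 49
Step 6: curr=34, set curr.next=prev(38) | reversed so far: 34 -> 38 -> 36 -> 15 -> 44 -> 49

34 -> 38 -> 36 -> 15 -> 44 -> 49 -> None


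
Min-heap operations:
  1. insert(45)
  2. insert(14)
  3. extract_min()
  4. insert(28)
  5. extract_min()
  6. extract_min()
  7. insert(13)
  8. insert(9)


insert(45) -> [45]
insert(14) -> [14, 45]
extract_min()->14, [45]
insert(28) -> [28, 45]
extract_min()->28, [45]
extract_min()->45, []
insert(13) -> [13]
insert(9) -> [9, 13]

Final heap: [9, 13]


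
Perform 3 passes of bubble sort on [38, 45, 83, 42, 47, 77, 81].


Initial: [38, 45, 83, 42, 47, 77, 81]
Pass 1: [38, 45, 42, 47, 77, 81, 83] (4 swaps)
Pass 2: [38, 42, 45, 47, 77, 81, 83] (1 swaps)
Pass 3: [38, 42, 45, 47, 77, 81, 83] (0 swaps)

After 3 passes: [38, 42, 45, 47, 77, 81, 83]


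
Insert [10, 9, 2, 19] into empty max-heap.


Insert 10: [10]
Insert 9: [10, 9]
Insert 2: [10, 9, 2]
Insert 19: [19, 10, 2, 9]

Final heap: [19, 10, 2, 9]


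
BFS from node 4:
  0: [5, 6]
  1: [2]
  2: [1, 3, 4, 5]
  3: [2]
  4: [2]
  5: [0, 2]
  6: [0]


Visit 4, enqueue [2]
Visit 2, enqueue [1, 3, 5]
Visit 1, enqueue []
Visit 3, enqueue []
Visit 5, enqueue [0]
Visit 0, enqueue [6]
Visit 6, enqueue []

BFS order: [4, 2, 1, 3, 5, 0, 6]


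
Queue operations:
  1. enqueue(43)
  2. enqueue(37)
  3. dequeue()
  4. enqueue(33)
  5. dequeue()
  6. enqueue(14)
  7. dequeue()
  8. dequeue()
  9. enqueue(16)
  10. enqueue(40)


enqueue(43) -> [43]
enqueue(37) -> [43, 37]
dequeue()->43, [37]
enqueue(33) -> [37, 33]
dequeue()->37, [33]
enqueue(14) -> [33, 14]
dequeue()->33, [14]
dequeue()->14, []
enqueue(16) -> [16]
enqueue(40) -> [16, 40]

Final queue: [16, 40]


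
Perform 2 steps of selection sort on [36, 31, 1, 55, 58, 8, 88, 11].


Initial: [36, 31, 1, 55, 58, 8, 88, 11]
Step 1: min=1 at 2
  Swap: [1, 31, 36, 55, 58, 8, 88, 11]
Step 2: min=8 at 5
  Swap: [1, 8, 36, 55, 58, 31, 88, 11]

After 2 steps: [1, 8, 36, 55, 58, 31, 88, 11]


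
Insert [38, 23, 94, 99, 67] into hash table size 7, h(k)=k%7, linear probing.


Insert 38: h=3 -> slot 3
Insert 23: h=2 -> slot 2
Insert 94: h=3, 1 probes -> slot 4
Insert 99: h=1 -> slot 1
Insert 67: h=4, 1 probes -> slot 5

Table: [None, 99, 23, 38, 94, 67, None]


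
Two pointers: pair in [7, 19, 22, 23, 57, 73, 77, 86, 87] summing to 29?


lo=0(7)+hi=8(87)=94
lo=0(7)+hi=7(86)=93
lo=0(7)+hi=6(77)=84
lo=0(7)+hi=5(73)=80
lo=0(7)+hi=4(57)=64
lo=0(7)+hi=3(23)=30
lo=0(7)+hi=2(22)=29

Yes: 7+22=29


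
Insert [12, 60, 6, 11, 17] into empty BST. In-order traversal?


Insert 12: root
Insert 60: R from 12
Insert 6: L from 12
Insert 11: L from 12 -> R from 6
Insert 17: R from 12 -> L from 60

In-order: [6, 11, 12, 17, 60]


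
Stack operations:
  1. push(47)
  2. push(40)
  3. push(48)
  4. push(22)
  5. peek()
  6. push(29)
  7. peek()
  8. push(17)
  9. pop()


push(47) -> [47]
push(40) -> [47, 40]
push(48) -> [47, 40, 48]
push(22) -> [47, 40, 48, 22]
peek()->22
push(29) -> [47, 40, 48, 22, 29]
peek()->29
push(17) -> [47, 40, 48, 22, 29, 17]
pop()->17, [47, 40, 48, 22, 29]

Final stack: [47, 40, 48, 22, 29]


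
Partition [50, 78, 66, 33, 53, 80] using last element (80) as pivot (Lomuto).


Pivot: 80
  50 <= 80: advance i (no swap)
  78 <= 80: advance i (no swap)
  66 <= 80: advance i (no swap)
  33 <= 80: advance i (no swap)
  53 <= 80: advance i (no swap)
Place pivot at 5: [50, 78, 66, 33, 53, 80]

Partitioned: [50, 78, 66, 33, 53, 80]


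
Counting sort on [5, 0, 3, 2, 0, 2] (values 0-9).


Input: [5, 0, 3, 2, 0, 2]
Counts: [2, 0, 2, 1, 0, 1, 0, 0, 0, 0]

Sorted: [0, 0, 2, 2, 3, 5]


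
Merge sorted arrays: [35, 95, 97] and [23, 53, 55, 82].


Take 23 from B
Take 35 from A
Take 53 from B
Take 55 from B
Take 82 from B

Merged: [23, 35, 53, 55, 82, 95, 97]


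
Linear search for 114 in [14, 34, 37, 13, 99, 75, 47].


i=0: 14!=114
i=1: 34!=114
i=2: 37!=114
i=3: 13!=114
i=4: 99!=114
i=5: 75!=114
i=6: 47!=114

Not found, 7 comps


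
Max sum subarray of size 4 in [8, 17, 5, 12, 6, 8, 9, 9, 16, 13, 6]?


[0:4]: 42
[1:5]: 40
[2:6]: 31
[3:7]: 35
[4:8]: 32
[5:9]: 42
[6:10]: 47
[7:11]: 44

Max: 47 at [6:10]


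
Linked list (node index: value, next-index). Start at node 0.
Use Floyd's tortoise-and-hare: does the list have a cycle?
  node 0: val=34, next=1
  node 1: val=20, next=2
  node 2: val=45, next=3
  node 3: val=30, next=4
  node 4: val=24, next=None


Floyd's tortoise (slow, +1) and hare (fast, +2):
  init: slow=0, fast=0
  step 1: slow=1, fast=2
  step 2: slow=2, fast=4
  step 3: fast -> None, no cycle

Cycle: no


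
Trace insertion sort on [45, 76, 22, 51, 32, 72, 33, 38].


Initial: [45, 76, 22, 51, 32, 72, 33, 38]
Insert 76: [45, 76, 22, 51, 32, 72, 33, 38]
Insert 22: [22, 45, 76, 51, 32, 72, 33, 38]
Insert 51: [22, 45, 51, 76, 32, 72, 33, 38]
Insert 32: [22, 32, 45, 51, 76, 72, 33, 38]
Insert 72: [22, 32, 45, 51, 72, 76, 33, 38]
Insert 33: [22, 32, 33, 45, 51, 72, 76, 38]
Insert 38: [22, 32, 33, 38, 45, 51, 72, 76]

Sorted: [22, 32, 33, 38, 45, 51, 72, 76]


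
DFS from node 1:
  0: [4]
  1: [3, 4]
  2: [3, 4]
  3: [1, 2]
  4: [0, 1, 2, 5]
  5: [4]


Visit 1, push [4, 3]
Visit 3, push [2]
Visit 2, push [4]
Visit 4, push [5, 0]
Visit 0, push []
Visit 5, push []

DFS order: [1, 3, 2, 4, 0, 5]


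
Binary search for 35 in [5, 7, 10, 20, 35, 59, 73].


Step 1: lo=0, hi=6, mid=3, val=20
Step 2: lo=4, hi=6, mid=5, val=59
Step 3: lo=4, hi=4, mid=4, val=35

Found at index 4


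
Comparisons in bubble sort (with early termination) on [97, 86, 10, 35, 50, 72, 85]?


Algorithm: bubble sort (with early termination)
Input: [97, 86, 10, 35, 50, 72, 85]
Sorted: [10, 35, 50, 72, 85, 86, 97]

15


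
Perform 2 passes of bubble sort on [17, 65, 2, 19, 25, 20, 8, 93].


Initial: [17, 65, 2, 19, 25, 20, 8, 93]
Pass 1: [17, 2, 19, 25, 20, 8, 65, 93] (5 swaps)
Pass 2: [2, 17, 19, 20, 8, 25, 65, 93] (3 swaps)

After 2 passes: [2, 17, 19, 20, 8, 25, 65, 93]


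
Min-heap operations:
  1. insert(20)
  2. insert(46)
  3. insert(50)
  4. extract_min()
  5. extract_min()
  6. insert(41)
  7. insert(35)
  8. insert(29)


insert(20) -> [20]
insert(46) -> [20, 46]
insert(50) -> [20, 46, 50]
extract_min()->20, [46, 50]
extract_min()->46, [50]
insert(41) -> [41, 50]
insert(35) -> [35, 50, 41]
insert(29) -> [29, 35, 41, 50]

Final heap: [29, 35, 41, 50]


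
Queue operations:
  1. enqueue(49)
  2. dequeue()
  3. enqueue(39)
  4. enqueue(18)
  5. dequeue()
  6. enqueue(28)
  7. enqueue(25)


enqueue(49) -> [49]
dequeue()->49, []
enqueue(39) -> [39]
enqueue(18) -> [39, 18]
dequeue()->39, [18]
enqueue(28) -> [18, 28]
enqueue(25) -> [18, 28, 25]

Final queue: [18, 28, 25]


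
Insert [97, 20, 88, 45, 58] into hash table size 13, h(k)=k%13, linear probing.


Insert 97: h=6 -> slot 6
Insert 20: h=7 -> slot 7
Insert 88: h=10 -> slot 10
Insert 45: h=6, 2 probes -> slot 8
Insert 58: h=6, 3 probes -> slot 9

Table: [None, None, None, None, None, None, 97, 20, 45, 58, 88, None, None]


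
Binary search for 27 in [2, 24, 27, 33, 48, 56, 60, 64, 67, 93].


Step 1: lo=0, hi=9, mid=4, val=48
Step 2: lo=0, hi=3, mid=1, val=24
Step 3: lo=2, hi=3, mid=2, val=27

Found at index 2


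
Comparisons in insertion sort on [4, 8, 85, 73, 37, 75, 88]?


Algorithm: insertion sort
Input: [4, 8, 85, 73, 37, 75, 88]
Sorted: [4, 8, 37, 73, 75, 85, 88]

10


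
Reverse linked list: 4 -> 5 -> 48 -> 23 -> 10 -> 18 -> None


Step 1: curr=4, set curr.next=prev(None) | reversed so far: 4
Step 2: curr=5, set curr.next=prev(4) | reversed so far: 5 -> 4
Step 3: curr=48, set curr.next=prev(5) | reversed so far: 48 -> 5 -> 4
Step 4: curr=23, set curr.next=prev(48) | reversed so far: 23 -> 48 -> 5 -> 4
Step 5: curr=10, set curr.next=prev(23) | reversed so far: 10 -> 23 -> 48 -> 5 -> 4
Step 6: curr=18, set curr.next=prev(10) | reversed so far: 18 -> 10 -> 23 -> 48 -> 5 -> 4

18 -> 10 -> 23 -> 48 -> 5 -> 4 -> None


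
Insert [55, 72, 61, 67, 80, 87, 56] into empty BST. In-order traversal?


Insert 55: root
Insert 72: R from 55
Insert 61: R from 55 -> L from 72
Insert 67: R from 55 -> L from 72 -> R from 61
Insert 80: R from 55 -> R from 72
Insert 87: R from 55 -> R from 72 -> R from 80
Insert 56: R from 55 -> L from 72 -> L from 61

In-order: [55, 56, 61, 67, 72, 80, 87]


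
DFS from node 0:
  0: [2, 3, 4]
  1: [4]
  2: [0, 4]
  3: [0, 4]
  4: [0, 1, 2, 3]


Visit 0, push [4, 3, 2]
Visit 2, push [4]
Visit 4, push [3, 1]
Visit 1, push []
Visit 3, push []

DFS order: [0, 2, 4, 1, 3]


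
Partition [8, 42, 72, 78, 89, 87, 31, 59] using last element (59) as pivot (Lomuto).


Pivot: 59
  8 <= 59: advance i (no swap)
  42 <= 59: advance i (no swap)
  31 <= 59: swap -> [8, 42, 31, 78, 89, 87, 72, 59]
Place pivot at 3: [8, 42, 31, 59, 89, 87, 72, 78]

Partitioned: [8, 42, 31, 59, 89, 87, 72, 78]


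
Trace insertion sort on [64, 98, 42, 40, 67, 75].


Initial: [64, 98, 42, 40, 67, 75]
Insert 98: [64, 98, 42, 40, 67, 75]
Insert 42: [42, 64, 98, 40, 67, 75]
Insert 40: [40, 42, 64, 98, 67, 75]
Insert 67: [40, 42, 64, 67, 98, 75]
Insert 75: [40, 42, 64, 67, 75, 98]

Sorted: [40, 42, 64, 67, 75, 98]


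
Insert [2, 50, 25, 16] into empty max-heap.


Insert 2: [2]
Insert 50: [50, 2]
Insert 25: [50, 2, 25]
Insert 16: [50, 16, 25, 2]

Final heap: [50, 16, 25, 2]


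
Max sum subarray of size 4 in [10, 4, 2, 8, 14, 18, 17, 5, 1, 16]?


[0:4]: 24
[1:5]: 28
[2:6]: 42
[3:7]: 57
[4:8]: 54
[5:9]: 41
[6:10]: 39

Max: 57 at [3:7]


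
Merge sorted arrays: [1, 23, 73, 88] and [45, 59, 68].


Take 1 from A
Take 23 from A
Take 45 from B
Take 59 from B
Take 68 from B

Merged: [1, 23, 45, 59, 68, 73, 88]


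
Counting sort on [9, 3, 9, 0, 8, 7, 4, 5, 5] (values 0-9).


Input: [9, 3, 9, 0, 8, 7, 4, 5, 5]
Counts: [1, 0, 0, 1, 1, 2, 0, 1, 1, 2]

Sorted: [0, 3, 4, 5, 5, 7, 8, 9, 9]


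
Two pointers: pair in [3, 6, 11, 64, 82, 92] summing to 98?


lo=0(3)+hi=5(92)=95
lo=1(6)+hi=5(92)=98

Yes: 6+92=98


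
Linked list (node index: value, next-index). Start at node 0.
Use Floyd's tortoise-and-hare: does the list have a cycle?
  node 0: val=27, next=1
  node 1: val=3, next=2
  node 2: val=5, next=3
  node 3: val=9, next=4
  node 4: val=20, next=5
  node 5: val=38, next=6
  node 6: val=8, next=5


Floyd's tortoise (slow, +1) and hare (fast, +2):
  init: slow=0, fast=0
  step 1: slow=1, fast=2
  step 2: slow=2, fast=4
  step 3: slow=3, fast=6
  step 4: slow=4, fast=6
  step 5: slow=5, fast=6
  step 6: slow=6, fast=6
  slow == fast at node 6: cycle detected

Cycle: yes


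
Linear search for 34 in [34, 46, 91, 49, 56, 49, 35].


i=0: 34==34 found!

Found at 0, 1 comps


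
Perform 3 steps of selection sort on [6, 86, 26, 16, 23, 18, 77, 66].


Initial: [6, 86, 26, 16, 23, 18, 77, 66]
Step 1: min=6 at 0
  Swap: [6, 86, 26, 16, 23, 18, 77, 66]
Step 2: min=16 at 3
  Swap: [6, 16, 26, 86, 23, 18, 77, 66]
Step 3: min=18 at 5
  Swap: [6, 16, 18, 86, 23, 26, 77, 66]

After 3 steps: [6, 16, 18, 86, 23, 26, 77, 66]


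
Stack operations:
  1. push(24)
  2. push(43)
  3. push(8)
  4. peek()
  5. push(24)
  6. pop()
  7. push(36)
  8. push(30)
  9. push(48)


push(24) -> [24]
push(43) -> [24, 43]
push(8) -> [24, 43, 8]
peek()->8
push(24) -> [24, 43, 8, 24]
pop()->24, [24, 43, 8]
push(36) -> [24, 43, 8, 36]
push(30) -> [24, 43, 8, 36, 30]
push(48) -> [24, 43, 8, 36, 30, 48]

Final stack: [24, 43, 8, 36, 30, 48]


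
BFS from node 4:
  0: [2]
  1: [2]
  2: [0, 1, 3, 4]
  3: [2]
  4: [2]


Visit 4, enqueue [2]
Visit 2, enqueue [0, 1, 3]
Visit 0, enqueue []
Visit 1, enqueue []
Visit 3, enqueue []

BFS order: [4, 2, 0, 1, 3]


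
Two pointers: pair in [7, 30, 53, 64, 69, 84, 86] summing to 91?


lo=0(7)+hi=6(86)=93
lo=0(7)+hi=5(84)=91

Yes: 7+84=91


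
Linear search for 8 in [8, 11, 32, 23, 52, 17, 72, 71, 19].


i=0: 8==8 found!

Found at 0, 1 comps


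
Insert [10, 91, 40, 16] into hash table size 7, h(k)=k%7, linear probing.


Insert 10: h=3 -> slot 3
Insert 91: h=0 -> slot 0
Insert 40: h=5 -> slot 5
Insert 16: h=2 -> slot 2

Table: [91, None, 16, 10, None, 40, None]


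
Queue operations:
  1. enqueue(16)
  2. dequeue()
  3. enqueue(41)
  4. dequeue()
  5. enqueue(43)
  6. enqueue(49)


enqueue(16) -> [16]
dequeue()->16, []
enqueue(41) -> [41]
dequeue()->41, []
enqueue(43) -> [43]
enqueue(49) -> [43, 49]

Final queue: [43, 49]


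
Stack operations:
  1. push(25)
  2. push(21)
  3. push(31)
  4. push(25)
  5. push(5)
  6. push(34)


push(25) -> [25]
push(21) -> [25, 21]
push(31) -> [25, 21, 31]
push(25) -> [25, 21, 31, 25]
push(5) -> [25, 21, 31, 25, 5]
push(34) -> [25, 21, 31, 25, 5, 34]

Final stack: [25, 21, 31, 25, 5, 34]


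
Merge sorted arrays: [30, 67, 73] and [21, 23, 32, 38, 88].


Take 21 from B
Take 23 from B
Take 30 from A
Take 32 from B
Take 38 from B
Take 67 from A
Take 73 from A

Merged: [21, 23, 30, 32, 38, 67, 73, 88]


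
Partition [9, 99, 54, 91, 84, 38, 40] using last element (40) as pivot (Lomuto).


Pivot: 40
  9 <= 40: advance i (no swap)
  38 <= 40: swap -> [9, 38, 54, 91, 84, 99, 40]
Place pivot at 2: [9, 38, 40, 91, 84, 99, 54]

Partitioned: [9, 38, 40, 91, 84, 99, 54]


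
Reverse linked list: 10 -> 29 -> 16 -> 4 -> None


Step 1: curr=10, set curr.next=prev(None) | reversed so far: 10
Step 2: curr=29, set curr.next=prev(10) | reversed so far: 29 -> 10
Step 3: curr=16, set curr.next=prev(29) | reversed so far: 16 -> 29 -> 10
Step 4: curr=4, set curr.next=prev(16) | reversed so far: 4 -> 16 -> 29 -> 10

4 -> 16 -> 29 -> 10 -> None


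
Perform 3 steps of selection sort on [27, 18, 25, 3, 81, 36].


Initial: [27, 18, 25, 3, 81, 36]
Step 1: min=3 at 3
  Swap: [3, 18, 25, 27, 81, 36]
Step 2: min=18 at 1
  Swap: [3, 18, 25, 27, 81, 36]
Step 3: min=25 at 2
  Swap: [3, 18, 25, 27, 81, 36]

After 3 steps: [3, 18, 25, 27, 81, 36]


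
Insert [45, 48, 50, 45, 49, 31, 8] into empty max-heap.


Insert 45: [45]
Insert 48: [48, 45]
Insert 50: [50, 45, 48]
Insert 45: [50, 45, 48, 45]
Insert 49: [50, 49, 48, 45, 45]
Insert 31: [50, 49, 48, 45, 45, 31]
Insert 8: [50, 49, 48, 45, 45, 31, 8]

Final heap: [50, 49, 48, 45, 45, 31, 8]


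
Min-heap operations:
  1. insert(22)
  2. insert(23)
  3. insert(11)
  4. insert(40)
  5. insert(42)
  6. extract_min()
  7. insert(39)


insert(22) -> [22]
insert(23) -> [22, 23]
insert(11) -> [11, 23, 22]
insert(40) -> [11, 23, 22, 40]
insert(42) -> [11, 23, 22, 40, 42]
extract_min()->11, [22, 23, 42, 40]
insert(39) -> [22, 23, 42, 40, 39]

Final heap: [22, 23, 42, 40, 39]


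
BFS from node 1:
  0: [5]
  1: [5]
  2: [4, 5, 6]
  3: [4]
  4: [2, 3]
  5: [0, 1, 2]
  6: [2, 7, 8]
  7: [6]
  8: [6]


Visit 1, enqueue [5]
Visit 5, enqueue [0, 2]
Visit 0, enqueue []
Visit 2, enqueue [4, 6]
Visit 4, enqueue [3]
Visit 6, enqueue [7, 8]
Visit 3, enqueue []
Visit 7, enqueue []
Visit 8, enqueue []

BFS order: [1, 5, 0, 2, 4, 6, 3, 7, 8]


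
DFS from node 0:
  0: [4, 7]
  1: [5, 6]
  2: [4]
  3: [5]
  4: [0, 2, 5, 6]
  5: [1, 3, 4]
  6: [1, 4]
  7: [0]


Visit 0, push [7, 4]
Visit 4, push [6, 5, 2]
Visit 2, push []
Visit 5, push [3, 1]
Visit 1, push [6]
Visit 6, push []
Visit 3, push []
Visit 7, push []

DFS order: [0, 4, 2, 5, 1, 6, 3, 7]


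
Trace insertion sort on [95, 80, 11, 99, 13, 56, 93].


Initial: [95, 80, 11, 99, 13, 56, 93]
Insert 80: [80, 95, 11, 99, 13, 56, 93]
Insert 11: [11, 80, 95, 99, 13, 56, 93]
Insert 99: [11, 80, 95, 99, 13, 56, 93]
Insert 13: [11, 13, 80, 95, 99, 56, 93]
Insert 56: [11, 13, 56, 80, 95, 99, 93]
Insert 93: [11, 13, 56, 80, 93, 95, 99]

Sorted: [11, 13, 56, 80, 93, 95, 99]


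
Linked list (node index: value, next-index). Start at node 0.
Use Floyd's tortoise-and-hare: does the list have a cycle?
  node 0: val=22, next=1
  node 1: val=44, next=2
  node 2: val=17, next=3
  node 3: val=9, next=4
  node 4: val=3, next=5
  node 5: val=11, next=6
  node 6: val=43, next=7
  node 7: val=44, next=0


Floyd's tortoise (slow, +1) and hare (fast, +2):
  init: slow=0, fast=0
  step 1: slow=1, fast=2
  step 2: slow=2, fast=4
  step 3: slow=3, fast=6
  step 4: slow=4, fast=0
  step 5: slow=5, fast=2
  step 6: slow=6, fast=4
  step 7: slow=7, fast=6
  step 8: slow=0, fast=0
  slow == fast at node 0: cycle detected

Cycle: yes


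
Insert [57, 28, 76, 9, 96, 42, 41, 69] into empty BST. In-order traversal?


Insert 57: root
Insert 28: L from 57
Insert 76: R from 57
Insert 9: L from 57 -> L from 28
Insert 96: R from 57 -> R from 76
Insert 42: L from 57 -> R from 28
Insert 41: L from 57 -> R from 28 -> L from 42
Insert 69: R from 57 -> L from 76

In-order: [9, 28, 41, 42, 57, 69, 76, 96]


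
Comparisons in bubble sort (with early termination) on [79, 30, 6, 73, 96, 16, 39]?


Algorithm: bubble sort (with early termination)
Input: [79, 30, 6, 73, 96, 16, 39]
Sorted: [6, 16, 30, 39, 73, 79, 96]

20


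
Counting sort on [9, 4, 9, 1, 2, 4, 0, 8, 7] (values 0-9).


Input: [9, 4, 9, 1, 2, 4, 0, 8, 7]
Counts: [1, 1, 1, 0, 2, 0, 0, 1, 1, 2]

Sorted: [0, 1, 2, 4, 4, 7, 8, 9, 9]


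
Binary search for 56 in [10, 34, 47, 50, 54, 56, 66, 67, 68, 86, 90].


Step 1: lo=0, hi=10, mid=5, val=56

Found at index 5


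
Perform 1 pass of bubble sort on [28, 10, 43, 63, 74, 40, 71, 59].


Initial: [28, 10, 43, 63, 74, 40, 71, 59]
Pass 1: [10, 28, 43, 63, 40, 71, 59, 74] (4 swaps)

After 1 pass: [10, 28, 43, 63, 40, 71, 59, 74]


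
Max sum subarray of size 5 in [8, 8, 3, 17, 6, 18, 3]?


[0:5]: 42
[1:6]: 52
[2:7]: 47

Max: 52 at [1:6]


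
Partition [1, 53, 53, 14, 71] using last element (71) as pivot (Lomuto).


Pivot: 71
  1 <= 71: advance i (no swap)
  53 <= 71: advance i (no swap)
  53 <= 71: advance i (no swap)
  14 <= 71: advance i (no swap)
Place pivot at 4: [1, 53, 53, 14, 71]

Partitioned: [1, 53, 53, 14, 71]


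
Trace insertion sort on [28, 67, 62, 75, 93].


Initial: [28, 67, 62, 75, 93]
Insert 67: [28, 67, 62, 75, 93]
Insert 62: [28, 62, 67, 75, 93]
Insert 75: [28, 62, 67, 75, 93]
Insert 93: [28, 62, 67, 75, 93]

Sorted: [28, 62, 67, 75, 93]


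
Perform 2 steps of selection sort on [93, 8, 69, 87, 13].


Initial: [93, 8, 69, 87, 13]
Step 1: min=8 at 1
  Swap: [8, 93, 69, 87, 13]
Step 2: min=13 at 4
  Swap: [8, 13, 69, 87, 93]

After 2 steps: [8, 13, 69, 87, 93]


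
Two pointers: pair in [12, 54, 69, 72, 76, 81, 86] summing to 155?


lo=0(12)+hi=6(86)=98
lo=1(54)+hi=6(86)=140
lo=2(69)+hi=6(86)=155

Yes: 69+86=155


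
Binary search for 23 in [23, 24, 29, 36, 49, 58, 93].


Step 1: lo=0, hi=6, mid=3, val=36
Step 2: lo=0, hi=2, mid=1, val=24
Step 3: lo=0, hi=0, mid=0, val=23

Found at index 0


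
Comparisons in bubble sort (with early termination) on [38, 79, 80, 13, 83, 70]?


Algorithm: bubble sort (with early termination)
Input: [38, 79, 80, 13, 83, 70]
Sorted: [13, 38, 70, 79, 80, 83]

14


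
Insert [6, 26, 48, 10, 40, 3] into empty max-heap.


Insert 6: [6]
Insert 26: [26, 6]
Insert 48: [48, 6, 26]
Insert 10: [48, 10, 26, 6]
Insert 40: [48, 40, 26, 6, 10]
Insert 3: [48, 40, 26, 6, 10, 3]

Final heap: [48, 40, 26, 6, 10, 3]


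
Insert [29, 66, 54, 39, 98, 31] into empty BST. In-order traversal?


Insert 29: root
Insert 66: R from 29
Insert 54: R from 29 -> L from 66
Insert 39: R from 29 -> L from 66 -> L from 54
Insert 98: R from 29 -> R from 66
Insert 31: R from 29 -> L from 66 -> L from 54 -> L from 39

In-order: [29, 31, 39, 54, 66, 98]


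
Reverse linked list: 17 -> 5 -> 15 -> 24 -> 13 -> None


Step 1: curr=17, set curr.next=prev(None) | reversed so far: 17
Step 2: curr=5, set curr.next=prev(17) | reversed so far: 5 -> 17
Step 3: curr=15, set curr.next=prev(5) | reversed so far: 15 -> 5 -> 17
Step 4: curr=24, set curr.next=prev(15) | reversed so far: 24 -> 15 -> 5 -> 17
Step 5: curr=13, set curr.next=prev(24) | reversed so far: 13 -> 24 -> 15 -> 5 -> 17

13 -> 24 -> 15 -> 5 -> 17 -> None


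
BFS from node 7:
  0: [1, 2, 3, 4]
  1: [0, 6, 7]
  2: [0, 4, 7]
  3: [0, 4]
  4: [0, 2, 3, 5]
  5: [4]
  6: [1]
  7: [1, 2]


Visit 7, enqueue [1, 2]
Visit 1, enqueue [0, 6]
Visit 2, enqueue [4]
Visit 0, enqueue [3]
Visit 6, enqueue []
Visit 4, enqueue [5]
Visit 3, enqueue []
Visit 5, enqueue []

BFS order: [7, 1, 2, 0, 6, 4, 3, 5]
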